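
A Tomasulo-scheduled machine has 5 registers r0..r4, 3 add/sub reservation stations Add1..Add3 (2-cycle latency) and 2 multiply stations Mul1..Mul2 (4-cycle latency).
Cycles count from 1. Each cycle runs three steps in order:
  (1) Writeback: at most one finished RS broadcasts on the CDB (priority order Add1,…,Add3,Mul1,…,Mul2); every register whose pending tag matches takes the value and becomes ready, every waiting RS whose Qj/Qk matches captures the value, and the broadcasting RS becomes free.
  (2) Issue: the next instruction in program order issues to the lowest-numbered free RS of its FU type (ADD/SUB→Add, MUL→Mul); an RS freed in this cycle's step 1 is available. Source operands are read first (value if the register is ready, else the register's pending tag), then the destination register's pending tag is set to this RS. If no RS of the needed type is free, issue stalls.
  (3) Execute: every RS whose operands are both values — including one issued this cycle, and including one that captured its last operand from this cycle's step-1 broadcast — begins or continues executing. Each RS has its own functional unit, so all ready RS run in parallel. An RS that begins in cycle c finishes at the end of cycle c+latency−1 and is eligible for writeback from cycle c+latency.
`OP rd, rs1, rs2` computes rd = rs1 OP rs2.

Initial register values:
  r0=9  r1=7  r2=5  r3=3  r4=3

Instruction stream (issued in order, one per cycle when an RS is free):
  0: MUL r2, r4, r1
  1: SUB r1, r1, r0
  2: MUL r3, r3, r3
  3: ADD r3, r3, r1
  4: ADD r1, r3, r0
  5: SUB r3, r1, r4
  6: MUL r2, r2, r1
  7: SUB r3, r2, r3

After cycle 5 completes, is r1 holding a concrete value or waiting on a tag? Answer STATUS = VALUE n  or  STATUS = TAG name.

  c1: issue MUL r2<-Mul1  regs: r0:9,r1:7,r2:Mul1,r3:3,r4:3
  c2: issue SUB r1<-Add1  regs: r0:9,r1:Add1,r2:Mul1,r3:3,r4:3
  c3: issue MUL r3<-Mul2  regs: r0:9,r1:Add1,r2:Mul1,r3:Mul2,r4:3
  c4: CDB Add1=-2; issue ADD r3<-Add1  regs: r0:9,r1:-2,r2:Mul1,r3:Add1,r4:3
  c5: CDB Mul1=21; issue ADD r1<-Add2  regs: r0:9,r1:Add2,r2:21,r3:Add1,r4:3

STATUS = TAG Add2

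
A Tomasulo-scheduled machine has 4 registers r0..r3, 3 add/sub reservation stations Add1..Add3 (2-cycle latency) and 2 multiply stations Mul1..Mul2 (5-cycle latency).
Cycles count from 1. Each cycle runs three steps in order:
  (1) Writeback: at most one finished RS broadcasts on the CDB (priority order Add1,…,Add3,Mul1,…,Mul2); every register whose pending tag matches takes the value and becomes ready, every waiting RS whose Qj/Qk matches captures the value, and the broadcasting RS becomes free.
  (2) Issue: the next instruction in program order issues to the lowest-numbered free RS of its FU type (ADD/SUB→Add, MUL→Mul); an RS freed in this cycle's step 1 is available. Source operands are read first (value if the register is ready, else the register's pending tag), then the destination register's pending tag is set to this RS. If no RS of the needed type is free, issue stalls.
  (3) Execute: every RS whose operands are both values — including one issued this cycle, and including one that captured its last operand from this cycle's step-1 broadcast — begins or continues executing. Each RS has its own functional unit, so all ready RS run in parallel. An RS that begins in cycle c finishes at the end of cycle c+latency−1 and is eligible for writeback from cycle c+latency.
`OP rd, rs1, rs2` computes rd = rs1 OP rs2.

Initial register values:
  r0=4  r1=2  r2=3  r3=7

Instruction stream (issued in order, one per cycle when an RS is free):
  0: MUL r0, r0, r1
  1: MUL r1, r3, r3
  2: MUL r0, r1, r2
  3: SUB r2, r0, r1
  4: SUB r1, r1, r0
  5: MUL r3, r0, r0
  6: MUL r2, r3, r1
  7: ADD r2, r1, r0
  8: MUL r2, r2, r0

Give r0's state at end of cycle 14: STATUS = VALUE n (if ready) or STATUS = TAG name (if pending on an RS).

cycle 1: issue MUL r0<-Mul1 // r0:Mul1,r1:2,r2:3,r3:7
cycle 2: issue MUL r1<-Mul2 // r0:Mul1,r1:Mul2,r2:3,r3:7
cycle 3: stall // r0:Mul1,r1:Mul2,r2:3,r3:7
cycle 4: stall // r0:Mul1,r1:Mul2,r2:3,r3:7
cycle 5: stall // r0:Mul1,r1:Mul2,r2:3,r3:7
cycle 6: CDB Mul1=8; issue MUL r0<-Mul1 // r0:Mul1,r1:Mul2,r2:3,r3:7
cycle 7: CDB Mul2=49; issue SUB r2<-Add1 // r0:Mul1,r1:49,r2:Add1,r3:7
cycle 8: issue SUB r1<-Add2 // r0:Mul1,r1:Add2,r2:Add1,r3:7
cycle 9: issue MUL r3<-Mul2 // r0:Mul1,r1:Add2,r2:Add1,r3:Mul2
cycle 10: stall // r0:Mul1,r1:Add2,r2:Add1,r3:Mul2
cycle 11: stall // r0:Mul1,r1:Add2,r2:Add1,r3:Mul2
cycle 12: CDB Mul1=147; issue MUL r2<-Mul1 // r0:147,r1:Add2,r2:Mul1,r3:Mul2
cycle 13: issue ADD r2<-Add3 // r0:147,r1:Add2,r2:Add3,r3:Mul2
cycle 14: CDB Add1=98; stall // r0:147,r1:Add2,r2:Add3,r3:Mul2

STATUS = VALUE 147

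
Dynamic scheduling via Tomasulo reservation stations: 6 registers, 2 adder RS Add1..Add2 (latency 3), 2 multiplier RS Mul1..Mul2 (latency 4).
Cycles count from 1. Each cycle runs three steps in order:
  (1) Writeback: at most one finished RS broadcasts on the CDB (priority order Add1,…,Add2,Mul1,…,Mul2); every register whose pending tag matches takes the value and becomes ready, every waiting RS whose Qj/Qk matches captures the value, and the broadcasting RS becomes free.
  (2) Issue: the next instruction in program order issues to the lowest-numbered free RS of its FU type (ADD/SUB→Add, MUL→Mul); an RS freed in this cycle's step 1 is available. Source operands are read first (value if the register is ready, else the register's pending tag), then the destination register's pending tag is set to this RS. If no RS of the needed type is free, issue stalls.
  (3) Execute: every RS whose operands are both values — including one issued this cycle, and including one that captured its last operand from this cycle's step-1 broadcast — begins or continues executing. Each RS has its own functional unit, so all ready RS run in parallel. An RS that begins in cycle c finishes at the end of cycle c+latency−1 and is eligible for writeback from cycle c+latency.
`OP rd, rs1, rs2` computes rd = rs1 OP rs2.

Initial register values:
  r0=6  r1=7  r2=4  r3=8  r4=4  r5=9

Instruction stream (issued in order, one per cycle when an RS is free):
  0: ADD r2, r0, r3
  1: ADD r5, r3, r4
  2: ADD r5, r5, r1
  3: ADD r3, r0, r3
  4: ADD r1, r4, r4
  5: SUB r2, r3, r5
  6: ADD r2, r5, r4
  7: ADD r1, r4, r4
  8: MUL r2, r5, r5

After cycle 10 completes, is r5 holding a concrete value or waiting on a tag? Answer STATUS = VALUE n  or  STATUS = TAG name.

cycle 1: issue ADD r2<-Add1 // r0:6,r1:7,r2:Add1,r3:8,r4:4,r5:9
cycle 2: issue ADD r5<-Add2 // r0:6,r1:7,r2:Add1,r3:8,r4:4,r5:Add2
cycle 3: stall // r0:6,r1:7,r2:Add1,r3:8,r4:4,r5:Add2
cycle 4: CDB Add1=14; issue ADD r5<-Add1 // r0:6,r1:7,r2:14,r3:8,r4:4,r5:Add1
cycle 5: CDB Add2=12; issue ADD r3<-Add2 // r0:6,r1:7,r2:14,r3:Add2,r4:4,r5:Add1
cycle 6: stall // r0:6,r1:7,r2:14,r3:Add2,r4:4,r5:Add1
cycle 7: stall // r0:6,r1:7,r2:14,r3:Add2,r4:4,r5:Add1
cycle 8: CDB Add1=19; issue ADD r1<-Add1 // r0:6,r1:Add1,r2:14,r3:Add2,r4:4,r5:19
cycle 9: CDB Add2=14; issue SUB r2<-Add2 // r0:6,r1:Add1,r2:Add2,r3:14,r4:4,r5:19
cycle 10: stall // r0:6,r1:Add1,r2:Add2,r3:14,r4:4,r5:19

STATUS = VALUE 19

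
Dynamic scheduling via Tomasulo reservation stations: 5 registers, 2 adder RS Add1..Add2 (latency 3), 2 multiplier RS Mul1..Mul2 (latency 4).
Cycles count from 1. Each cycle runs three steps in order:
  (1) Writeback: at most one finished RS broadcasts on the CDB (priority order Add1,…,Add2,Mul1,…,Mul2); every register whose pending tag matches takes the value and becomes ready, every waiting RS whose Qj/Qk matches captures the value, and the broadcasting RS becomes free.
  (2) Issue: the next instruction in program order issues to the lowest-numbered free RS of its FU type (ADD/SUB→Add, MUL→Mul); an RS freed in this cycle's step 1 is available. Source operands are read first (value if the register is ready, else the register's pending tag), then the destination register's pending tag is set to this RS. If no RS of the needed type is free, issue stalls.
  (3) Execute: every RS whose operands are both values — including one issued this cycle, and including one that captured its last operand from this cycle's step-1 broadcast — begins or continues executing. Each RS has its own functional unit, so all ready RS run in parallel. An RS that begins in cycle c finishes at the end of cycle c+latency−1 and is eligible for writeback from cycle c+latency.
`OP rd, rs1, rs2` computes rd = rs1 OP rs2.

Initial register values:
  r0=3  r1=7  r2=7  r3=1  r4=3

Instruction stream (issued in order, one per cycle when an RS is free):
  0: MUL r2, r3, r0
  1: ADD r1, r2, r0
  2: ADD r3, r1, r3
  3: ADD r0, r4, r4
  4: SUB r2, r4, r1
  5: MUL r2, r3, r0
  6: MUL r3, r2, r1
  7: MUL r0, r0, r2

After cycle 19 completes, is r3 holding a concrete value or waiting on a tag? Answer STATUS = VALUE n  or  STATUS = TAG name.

STATUS = TAG Mul2

  c1: issue MUL r2<-Mul1  regs: r0:3,r1:7,r2:Mul1,r3:1,r4:3
  c2: issue ADD r1<-Add1  regs: r0:3,r1:Add1,r2:Mul1,r3:1,r4:3
  c3: issue ADD r3<-Add2  regs: r0:3,r1:Add1,r2:Mul1,r3:Add2,r4:3
  c4: stall  regs: r0:3,r1:Add1,r2:Mul1,r3:Add2,r4:3
  c5: CDB Mul1=3; stall  regs: r0:3,r1:Add1,r2:3,r3:Add2,r4:3
  c6: stall  regs: r0:3,r1:Add1,r2:3,r3:Add2,r4:3
  c7: stall  regs: r0:3,r1:Add1,r2:3,r3:Add2,r4:3
  c8: CDB Add1=6; issue ADD r0<-Add1  regs: r0:Add1,r1:6,r2:3,r3:Add2,r4:3
  c9: stall  regs: r0:Add1,r1:6,r2:3,r3:Add2,r4:3
  c10: stall  regs: r0:Add1,r1:6,r2:3,r3:Add2,r4:3
  c11: CDB Add1=6; issue SUB r2<-Add1  regs: r0:6,r1:6,r2:Add1,r3:Add2,r4:3
  c12: CDB Add2=7; issue MUL r2<-Mul1  regs: r0:6,r1:6,r2:Mul1,r3:7,r4:3
  c13: issue MUL r3<-Mul2  regs: r0:6,r1:6,r2:Mul1,r3:Mul2,r4:3
  c14: CDB Add1=-3; stall  regs: r0:6,r1:6,r2:Mul1,r3:Mul2,r4:3
  c15: stall  regs: r0:6,r1:6,r2:Mul1,r3:Mul2,r4:3
  c16: CDB Mul1=42; issue MUL r0<-Mul1  regs: r0:Mul1,r1:6,r2:42,r3:Mul2,r4:3
  c17: -  regs: r0:Mul1,r1:6,r2:42,r3:Mul2,r4:3
  c18: -  regs: r0:Mul1,r1:6,r2:42,r3:Mul2,r4:3
  c19: -  regs: r0:Mul1,r1:6,r2:42,r3:Mul2,r4:3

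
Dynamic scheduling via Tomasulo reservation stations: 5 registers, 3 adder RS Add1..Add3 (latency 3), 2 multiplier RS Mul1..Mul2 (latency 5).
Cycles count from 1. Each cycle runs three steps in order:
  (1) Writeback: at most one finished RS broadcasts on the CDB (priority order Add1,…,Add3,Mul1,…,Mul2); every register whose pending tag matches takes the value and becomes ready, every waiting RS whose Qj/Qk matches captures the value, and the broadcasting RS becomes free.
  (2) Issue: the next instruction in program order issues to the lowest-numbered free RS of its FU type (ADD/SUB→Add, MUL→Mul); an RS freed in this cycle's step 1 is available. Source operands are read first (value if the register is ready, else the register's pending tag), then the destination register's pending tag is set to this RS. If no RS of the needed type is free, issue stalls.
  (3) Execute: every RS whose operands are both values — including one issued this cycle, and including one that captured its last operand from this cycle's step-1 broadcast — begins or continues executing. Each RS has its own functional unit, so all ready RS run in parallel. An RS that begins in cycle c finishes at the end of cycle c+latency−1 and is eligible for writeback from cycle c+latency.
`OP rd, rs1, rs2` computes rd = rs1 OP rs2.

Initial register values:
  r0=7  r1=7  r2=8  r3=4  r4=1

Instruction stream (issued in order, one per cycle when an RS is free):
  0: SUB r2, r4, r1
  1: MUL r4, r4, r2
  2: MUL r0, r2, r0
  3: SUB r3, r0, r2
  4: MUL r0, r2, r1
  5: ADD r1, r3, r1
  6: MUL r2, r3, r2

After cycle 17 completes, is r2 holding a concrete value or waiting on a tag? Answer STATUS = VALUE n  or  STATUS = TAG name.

STATUS = TAG Mul2

c1: issue SUB r2<-Add1 | r0:7,r1:7,r2:Add1,r3:4,r4:1
c2: issue MUL r4<-Mul1 | r0:7,r1:7,r2:Add1,r3:4,r4:Mul1
c3: issue MUL r0<-Mul2 | r0:Mul2,r1:7,r2:Add1,r3:4,r4:Mul1
c4: CDB Add1=-6; issue SUB r3<-Add1 | r0:Mul2,r1:7,r2:-6,r3:Add1,r4:Mul1
c5: stall | r0:Mul2,r1:7,r2:-6,r3:Add1,r4:Mul1
c6: stall | r0:Mul2,r1:7,r2:-6,r3:Add1,r4:Mul1
c7: stall | r0:Mul2,r1:7,r2:-6,r3:Add1,r4:Mul1
c8: stall | r0:Mul2,r1:7,r2:-6,r3:Add1,r4:Mul1
c9: CDB Mul1=-6; issue MUL r0<-Mul1 | r0:Mul1,r1:7,r2:-6,r3:Add1,r4:-6
c10: CDB Mul2=-42; issue ADD r1<-Add2 | r0:Mul1,r1:Add2,r2:-6,r3:Add1,r4:-6
c11: issue MUL r2<-Mul2 | r0:Mul1,r1:Add2,r2:Mul2,r3:Add1,r4:-6
c12: - | r0:Mul1,r1:Add2,r2:Mul2,r3:Add1,r4:-6
c13: CDB Add1=-36 | r0:Mul1,r1:Add2,r2:Mul2,r3:-36,r4:-6
c14: CDB Mul1=-42 | r0:-42,r1:Add2,r2:Mul2,r3:-36,r4:-6
c15: - | r0:-42,r1:Add2,r2:Mul2,r3:-36,r4:-6
c16: CDB Add2=-29 | r0:-42,r1:-29,r2:Mul2,r3:-36,r4:-6
c17: - | r0:-42,r1:-29,r2:Mul2,r3:-36,r4:-6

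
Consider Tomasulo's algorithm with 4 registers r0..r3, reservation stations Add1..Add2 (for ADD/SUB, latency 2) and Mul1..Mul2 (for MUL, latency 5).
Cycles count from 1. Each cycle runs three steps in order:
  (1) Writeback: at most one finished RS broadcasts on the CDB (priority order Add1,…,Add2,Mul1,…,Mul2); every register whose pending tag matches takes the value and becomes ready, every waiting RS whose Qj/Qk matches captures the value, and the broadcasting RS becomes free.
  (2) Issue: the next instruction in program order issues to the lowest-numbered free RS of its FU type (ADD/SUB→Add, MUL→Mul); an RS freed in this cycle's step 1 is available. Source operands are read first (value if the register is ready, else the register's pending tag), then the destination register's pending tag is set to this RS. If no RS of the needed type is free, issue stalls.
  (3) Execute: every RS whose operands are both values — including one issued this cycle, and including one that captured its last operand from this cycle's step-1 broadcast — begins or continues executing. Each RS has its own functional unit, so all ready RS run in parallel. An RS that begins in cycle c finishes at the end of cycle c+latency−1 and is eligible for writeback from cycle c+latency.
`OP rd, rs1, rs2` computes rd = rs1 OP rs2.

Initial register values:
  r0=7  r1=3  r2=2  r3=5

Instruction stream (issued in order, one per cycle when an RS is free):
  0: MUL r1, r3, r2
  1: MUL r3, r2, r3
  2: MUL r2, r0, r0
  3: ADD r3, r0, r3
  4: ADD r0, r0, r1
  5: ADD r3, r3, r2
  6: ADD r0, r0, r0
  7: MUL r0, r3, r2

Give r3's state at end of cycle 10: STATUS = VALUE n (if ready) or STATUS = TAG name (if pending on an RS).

c1: issue MUL r1<-Mul1 | r0:7,r1:Mul1,r2:2,r3:5
c2: issue MUL r3<-Mul2 | r0:7,r1:Mul1,r2:2,r3:Mul2
c3: stall | r0:7,r1:Mul1,r2:2,r3:Mul2
c4: stall | r0:7,r1:Mul1,r2:2,r3:Mul2
c5: stall | r0:7,r1:Mul1,r2:2,r3:Mul2
c6: CDB Mul1=10; issue MUL r2<-Mul1 | r0:7,r1:10,r2:Mul1,r3:Mul2
c7: CDB Mul2=10; issue ADD r3<-Add1 | r0:7,r1:10,r2:Mul1,r3:Add1
c8: issue ADD r0<-Add2 | r0:Add2,r1:10,r2:Mul1,r3:Add1
c9: CDB Add1=17; issue ADD r3<-Add1 | r0:Add2,r1:10,r2:Mul1,r3:Add1
c10: CDB Add2=17; issue ADD r0<-Add2 | r0:Add2,r1:10,r2:Mul1,r3:Add1

STATUS = TAG Add1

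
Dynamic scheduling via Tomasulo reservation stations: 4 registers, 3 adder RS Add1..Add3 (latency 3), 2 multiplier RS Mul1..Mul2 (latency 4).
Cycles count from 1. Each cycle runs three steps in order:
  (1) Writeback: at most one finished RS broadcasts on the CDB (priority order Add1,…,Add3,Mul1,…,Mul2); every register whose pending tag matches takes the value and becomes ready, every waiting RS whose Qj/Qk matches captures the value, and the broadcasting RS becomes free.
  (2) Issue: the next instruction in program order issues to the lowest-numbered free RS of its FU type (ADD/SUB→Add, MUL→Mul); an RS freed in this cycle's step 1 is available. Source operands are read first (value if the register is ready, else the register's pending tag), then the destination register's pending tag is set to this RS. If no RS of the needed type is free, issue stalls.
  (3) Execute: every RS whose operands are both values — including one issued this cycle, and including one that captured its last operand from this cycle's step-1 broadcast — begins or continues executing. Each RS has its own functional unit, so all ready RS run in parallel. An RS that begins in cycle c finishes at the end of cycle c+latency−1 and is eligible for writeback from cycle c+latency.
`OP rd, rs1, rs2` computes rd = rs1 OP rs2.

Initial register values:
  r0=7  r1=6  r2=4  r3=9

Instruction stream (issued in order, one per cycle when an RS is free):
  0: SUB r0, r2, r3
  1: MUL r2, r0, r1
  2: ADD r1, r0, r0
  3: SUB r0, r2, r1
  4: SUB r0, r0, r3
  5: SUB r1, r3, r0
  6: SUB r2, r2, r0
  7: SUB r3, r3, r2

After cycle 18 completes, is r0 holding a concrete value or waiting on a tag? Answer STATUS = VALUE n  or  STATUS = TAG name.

STATUS = VALUE -29

c1: issue SUB r0<-Add1 | r0:Add1,r1:6,r2:4,r3:9
c2: issue MUL r2<-Mul1 | r0:Add1,r1:6,r2:Mul1,r3:9
c3: issue ADD r1<-Add2 | r0:Add1,r1:Add2,r2:Mul1,r3:9
c4: CDB Add1=-5; issue SUB r0<-Add1 | r0:Add1,r1:Add2,r2:Mul1,r3:9
c5: issue SUB r0<-Add3 | r0:Add3,r1:Add2,r2:Mul1,r3:9
c6: stall | r0:Add3,r1:Add2,r2:Mul1,r3:9
c7: CDB Add2=-10; issue SUB r1<-Add2 | r0:Add3,r1:Add2,r2:Mul1,r3:9
c8: CDB Mul1=-30; stall | r0:Add3,r1:Add2,r2:-30,r3:9
c9: stall | r0:Add3,r1:Add2,r2:-30,r3:9
c10: stall | r0:Add3,r1:Add2,r2:-30,r3:9
c11: CDB Add1=-20; issue SUB r2<-Add1 | r0:Add3,r1:Add2,r2:Add1,r3:9
c12: stall | r0:Add3,r1:Add2,r2:Add1,r3:9
c13: stall | r0:Add3,r1:Add2,r2:Add1,r3:9
c14: CDB Add3=-29; issue SUB r3<-Add3 | r0:-29,r1:Add2,r2:Add1,r3:Add3
c15: - | r0:-29,r1:Add2,r2:Add1,r3:Add3
c16: - | r0:-29,r1:Add2,r2:Add1,r3:Add3
c17: CDB Add1=-1 | r0:-29,r1:Add2,r2:-1,r3:Add3
c18: CDB Add2=38 | r0:-29,r1:38,r2:-1,r3:Add3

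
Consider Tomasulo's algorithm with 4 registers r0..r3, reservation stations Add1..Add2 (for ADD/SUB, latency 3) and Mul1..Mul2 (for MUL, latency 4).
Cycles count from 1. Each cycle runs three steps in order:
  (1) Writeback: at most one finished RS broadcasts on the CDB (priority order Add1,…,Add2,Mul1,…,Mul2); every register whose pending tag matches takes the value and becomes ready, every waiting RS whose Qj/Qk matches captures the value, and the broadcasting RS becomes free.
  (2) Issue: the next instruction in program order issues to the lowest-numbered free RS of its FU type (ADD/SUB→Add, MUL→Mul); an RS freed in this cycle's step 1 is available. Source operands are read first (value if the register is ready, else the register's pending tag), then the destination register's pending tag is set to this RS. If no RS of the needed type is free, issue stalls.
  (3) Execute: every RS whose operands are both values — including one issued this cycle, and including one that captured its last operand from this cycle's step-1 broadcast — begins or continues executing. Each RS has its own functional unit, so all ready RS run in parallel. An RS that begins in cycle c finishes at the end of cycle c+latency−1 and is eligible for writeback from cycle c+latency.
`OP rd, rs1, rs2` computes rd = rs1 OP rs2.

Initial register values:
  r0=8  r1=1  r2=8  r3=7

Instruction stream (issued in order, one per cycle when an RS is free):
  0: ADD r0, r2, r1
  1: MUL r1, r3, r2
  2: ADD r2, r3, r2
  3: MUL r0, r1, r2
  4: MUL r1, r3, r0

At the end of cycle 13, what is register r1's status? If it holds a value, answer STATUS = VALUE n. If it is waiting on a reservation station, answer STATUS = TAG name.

  c1: issue ADD r0<-Add1  regs: r0:Add1,r1:1,r2:8,r3:7
  c2: issue MUL r1<-Mul1  regs: r0:Add1,r1:Mul1,r2:8,r3:7
  c3: issue ADD r2<-Add2  regs: r0:Add1,r1:Mul1,r2:Add2,r3:7
  c4: CDB Add1=9; issue MUL r0<-Mul2  regs: r0:Mul2,r1:Mul1,r2:Add2,r3:7
  c5: stall  regs: r0:Mul2,r1:Mul1,r2:Add2,r3:7
  c6: CDB Add2=15; stall  regs: r0:Mul2,r1:Mul1,r2:15,r3:7
  c7: CDB Mul1=56; issue MUL r1<-Mul1  regs: r0:Mul2,r1:Mul1,r2:15,r3:7
  c8: -  regs: r0:Mul2,r1:Mul1,r2:15,r3:7
  c9: -  regs: r0:Mul2,r1:Mul1,r2:15,r3:7
  c10: -  regs: r0:Mul2,r1:Mul1,r2:15,r3:7
  c11: CDB Mul2=840  regs: r0:840,r1:Mul1,r2:15,r3:7
  c12: -  regs: r0:840,r1:Mul1,r2:15,r3:7
  c13: -  regs: r0:840,r1:Mul1,r2:15,r3:7

STATUS = TAG Mul1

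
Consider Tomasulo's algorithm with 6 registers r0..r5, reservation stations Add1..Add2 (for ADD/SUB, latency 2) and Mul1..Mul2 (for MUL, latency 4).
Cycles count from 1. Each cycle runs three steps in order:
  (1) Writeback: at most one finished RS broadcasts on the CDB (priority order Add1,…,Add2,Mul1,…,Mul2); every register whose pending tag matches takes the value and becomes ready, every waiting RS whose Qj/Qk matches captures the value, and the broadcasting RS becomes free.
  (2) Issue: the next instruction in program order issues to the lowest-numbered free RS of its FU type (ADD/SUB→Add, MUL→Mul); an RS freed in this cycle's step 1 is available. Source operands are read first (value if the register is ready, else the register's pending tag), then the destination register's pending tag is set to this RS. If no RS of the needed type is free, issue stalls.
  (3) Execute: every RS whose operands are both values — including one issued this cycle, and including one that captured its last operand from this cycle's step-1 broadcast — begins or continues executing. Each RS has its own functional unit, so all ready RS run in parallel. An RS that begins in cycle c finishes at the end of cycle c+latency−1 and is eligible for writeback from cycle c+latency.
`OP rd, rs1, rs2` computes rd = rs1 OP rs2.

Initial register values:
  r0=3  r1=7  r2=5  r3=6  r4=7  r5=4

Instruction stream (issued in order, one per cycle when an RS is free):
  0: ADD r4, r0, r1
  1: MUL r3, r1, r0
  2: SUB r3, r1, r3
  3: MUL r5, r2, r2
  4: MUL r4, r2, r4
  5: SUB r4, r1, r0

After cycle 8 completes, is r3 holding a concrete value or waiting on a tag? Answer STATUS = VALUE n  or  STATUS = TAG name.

  c1: issue ADD r4<-Add1  regs: r0:3,r1:7,r2:5,r3:6,r4:Add1,r5:4
  c2: issue MUL r3<-Mul1  regs: r0:3,r1:7,r2:5,r3:Mul1,r4:Add1,r5:4
  c3: CDB Add1=10; issue SUB r3<-Add1  regs: r0:3,r1:7,r2:5,r3:Add1,r4:10,r5:4
  c4: issue MUL r5<-Mul2  regs: r0:3,r1:7,r2:5,r3:Add1,r4:10,r5:Mul2
  c5: stall  regs: r0:3,r1:7,r2:5,r3:Add1,r4:10,r5:Mul2
  c6: CDB Mul1=21; issue MUL r4<-Mul1  regs: r0:3,r1:7,r2:5,r3:Add1,r4:Mul1,r5:Mul2
  c7: issue SUB r4<-Add2  regs: r0:3,r1:7,r2:5,r3:Add1,r4:Add2,r5:Mul2
  c8: CDB Add1=-14  regs: r0:3,r1:7,r2:5,r3:-14,r4:Add2,r5:Mul2

STATUS = VALUE -14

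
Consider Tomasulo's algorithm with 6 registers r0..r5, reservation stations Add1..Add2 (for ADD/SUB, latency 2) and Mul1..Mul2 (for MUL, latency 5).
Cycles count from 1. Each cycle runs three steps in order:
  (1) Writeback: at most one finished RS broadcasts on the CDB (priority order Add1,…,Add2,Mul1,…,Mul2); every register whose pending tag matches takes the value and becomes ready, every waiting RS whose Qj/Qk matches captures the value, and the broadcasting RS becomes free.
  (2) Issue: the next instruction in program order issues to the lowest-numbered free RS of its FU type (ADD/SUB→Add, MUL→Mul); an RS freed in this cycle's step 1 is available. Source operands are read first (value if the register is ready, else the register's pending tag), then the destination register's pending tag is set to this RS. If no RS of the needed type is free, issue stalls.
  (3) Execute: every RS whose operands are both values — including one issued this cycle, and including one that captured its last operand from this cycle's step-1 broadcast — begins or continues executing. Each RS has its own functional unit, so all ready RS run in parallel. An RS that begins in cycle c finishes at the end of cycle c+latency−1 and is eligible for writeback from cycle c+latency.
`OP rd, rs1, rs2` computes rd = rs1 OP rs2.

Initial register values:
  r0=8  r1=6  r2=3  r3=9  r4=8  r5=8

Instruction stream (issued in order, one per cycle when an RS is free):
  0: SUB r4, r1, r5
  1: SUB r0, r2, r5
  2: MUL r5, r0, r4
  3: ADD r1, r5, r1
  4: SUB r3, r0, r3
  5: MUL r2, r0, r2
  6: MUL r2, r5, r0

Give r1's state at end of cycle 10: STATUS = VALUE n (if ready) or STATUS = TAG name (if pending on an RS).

c1: issue SUB r4<-Add1 | r0:8,r1:6,r2:3,r3:9,r4:Add1,r5:8
c2: issue SUB r0<-Add2 | r0:Add2,r1:6,r2:3,r3:9,r4:Add1,r5:8
c3: CDB Add1=-2; issue MUL r5<-Mul1 | r0:Add2,r1:6,r2:3,r3:9,r4:-2,r5:Mul1
c4: CDB Add2=-5; issue ADD r1<-Add1 | r0:-5,r1:Add1,r2:3,r3:9,r4:-2,r5:Mul1
c5: issue SUB r3<-Add2 | r0:-5,r1:Add1,r2:3,r3:Add2,r4:-2,r5:Mul1
c6: issue MUL r2<-Mul2 | r0:-5,r1:Add1,r2:Mul2,r3:Add2,r4:-2,r5:Mul1
c7: CDB Add2=-14; stall | r0:-5,r1:Add1,r2:Mul2,r3:-14,r4:-2,r5:Mul1
c8: stall | r0:-5,r1:Add1,r2:Mul2,r3:-14,r4:-2,r5:Mul1
c9: CDB Mul1=10; issue MUL r2<-Mul1 | r0:-5,r1:Add1,r2:Mul1,r3:-14,r4:-2,r5:10
c10: - | r0:-5,r1:Add1,r2:Mul1,r3:-14,r4:-2,r5:10

STATUS = TAG Add1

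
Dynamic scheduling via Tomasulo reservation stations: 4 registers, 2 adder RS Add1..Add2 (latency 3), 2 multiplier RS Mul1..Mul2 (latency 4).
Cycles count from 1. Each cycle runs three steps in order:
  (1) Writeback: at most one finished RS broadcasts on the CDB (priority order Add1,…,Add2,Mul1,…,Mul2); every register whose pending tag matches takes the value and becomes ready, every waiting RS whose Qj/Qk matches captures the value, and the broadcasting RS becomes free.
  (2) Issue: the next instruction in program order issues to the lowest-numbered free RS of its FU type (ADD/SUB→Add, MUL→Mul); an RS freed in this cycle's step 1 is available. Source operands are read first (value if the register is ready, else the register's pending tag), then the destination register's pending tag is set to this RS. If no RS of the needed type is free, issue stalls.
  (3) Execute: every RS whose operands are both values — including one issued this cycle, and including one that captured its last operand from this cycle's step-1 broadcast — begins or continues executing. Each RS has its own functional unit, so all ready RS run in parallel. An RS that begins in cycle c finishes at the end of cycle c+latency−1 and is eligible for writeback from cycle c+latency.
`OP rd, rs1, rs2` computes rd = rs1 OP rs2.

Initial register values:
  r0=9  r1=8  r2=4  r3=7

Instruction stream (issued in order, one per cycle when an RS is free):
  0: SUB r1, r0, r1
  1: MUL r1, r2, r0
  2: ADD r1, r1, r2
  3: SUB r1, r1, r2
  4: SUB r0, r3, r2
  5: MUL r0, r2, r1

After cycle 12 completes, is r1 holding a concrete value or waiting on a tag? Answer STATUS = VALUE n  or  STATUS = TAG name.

STATUS = VALUE 36

  c1: issue SUB r1<-Add1  regs: r0:9,r1:Add1,r2:4,r3:7
  c2: issue MUL r1<-Mul1  regs: r0:9,r1:Mul1,r2:4,r3:7
  c3: issue ADD r1<-Add2  regs: r0:9,r1:Add2,r2:4,r3:7
  c4: CDB Add1=1; issue SUB r1<-Add1  regs: r0:9,r1:Add1,r2:4,r3:7
  c5: stall  regs: r0:9,r1:Add1,r2:4,r3:7
  c6: CDB Mul1=36; stall  regs: r0:9,r1:Add1,r2:4,r3:7
  c7: stall  regs: r0:9,r1:Add1,r2:4,r3:7
  c8: stall  regs: r0:9,r1:Add1,r2:4,r3:7
  c9: CDB Add2=40; issue SUB r0<-Add2  regs: r0:Add2,r1:Add1,r2:4,r3:7
  c10: issue MUL r0<-Mul1  regs: r0:Mul1,r1:Add1,r2:4,r3:7
  c11: -  regs: r0:Mul1,r1:Add1,r2:4,r3:7
  c12: CDB Add1=36  regs: r0:Mul1,r1:36,r2:4,r3:7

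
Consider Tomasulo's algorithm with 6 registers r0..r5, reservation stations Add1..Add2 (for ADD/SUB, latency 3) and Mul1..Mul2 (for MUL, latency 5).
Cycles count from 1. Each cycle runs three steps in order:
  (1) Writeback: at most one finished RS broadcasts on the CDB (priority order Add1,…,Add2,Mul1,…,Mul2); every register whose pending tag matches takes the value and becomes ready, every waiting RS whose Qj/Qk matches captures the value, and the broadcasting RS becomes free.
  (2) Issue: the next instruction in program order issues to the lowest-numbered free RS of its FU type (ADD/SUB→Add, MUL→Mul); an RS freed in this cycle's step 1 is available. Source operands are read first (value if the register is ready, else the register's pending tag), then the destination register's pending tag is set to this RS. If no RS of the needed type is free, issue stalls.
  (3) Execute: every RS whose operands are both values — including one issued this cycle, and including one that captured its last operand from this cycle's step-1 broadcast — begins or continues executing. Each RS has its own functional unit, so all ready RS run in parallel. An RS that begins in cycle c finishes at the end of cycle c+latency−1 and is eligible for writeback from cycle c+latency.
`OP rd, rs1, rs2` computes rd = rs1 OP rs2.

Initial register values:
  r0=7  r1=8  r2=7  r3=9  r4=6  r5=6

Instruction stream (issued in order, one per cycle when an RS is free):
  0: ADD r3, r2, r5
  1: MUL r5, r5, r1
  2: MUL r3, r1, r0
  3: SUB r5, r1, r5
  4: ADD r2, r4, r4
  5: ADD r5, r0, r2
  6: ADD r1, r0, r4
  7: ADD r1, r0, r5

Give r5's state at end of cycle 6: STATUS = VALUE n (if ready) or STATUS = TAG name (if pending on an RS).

STATUS = TAG Add1

  c1: issue ADD r3<-Add1  regs: r0:7,r1:8,r2:7,r3:Add1,r4:6,r5:6
  c2: issue MUL r5<-Mul1  regs: r0:7,r1:8,r2:7,r3:Add1,r4:6,r5:Mul1
  c3: issue MUL r3<-Mul2  regs: r0:7,r1:8,r2:7,r3:Mul2,r4:6,r5:Mul1
  c4: CDB Add1=13; issue SUB r5<-Add1  regs: r0:7,r1:8,r2:7,r3:Mul2,r4:6,r5:Add1
  c5: issue ADD r2<-Add2  regs: r0:7,r1:8,r2:Add2,r3:Mul2,r4:6,r5:Add1
  c6: stall  regs: r0:7,r1:8,r2:Add2,r3:Mul2,r4:6,r5:Add1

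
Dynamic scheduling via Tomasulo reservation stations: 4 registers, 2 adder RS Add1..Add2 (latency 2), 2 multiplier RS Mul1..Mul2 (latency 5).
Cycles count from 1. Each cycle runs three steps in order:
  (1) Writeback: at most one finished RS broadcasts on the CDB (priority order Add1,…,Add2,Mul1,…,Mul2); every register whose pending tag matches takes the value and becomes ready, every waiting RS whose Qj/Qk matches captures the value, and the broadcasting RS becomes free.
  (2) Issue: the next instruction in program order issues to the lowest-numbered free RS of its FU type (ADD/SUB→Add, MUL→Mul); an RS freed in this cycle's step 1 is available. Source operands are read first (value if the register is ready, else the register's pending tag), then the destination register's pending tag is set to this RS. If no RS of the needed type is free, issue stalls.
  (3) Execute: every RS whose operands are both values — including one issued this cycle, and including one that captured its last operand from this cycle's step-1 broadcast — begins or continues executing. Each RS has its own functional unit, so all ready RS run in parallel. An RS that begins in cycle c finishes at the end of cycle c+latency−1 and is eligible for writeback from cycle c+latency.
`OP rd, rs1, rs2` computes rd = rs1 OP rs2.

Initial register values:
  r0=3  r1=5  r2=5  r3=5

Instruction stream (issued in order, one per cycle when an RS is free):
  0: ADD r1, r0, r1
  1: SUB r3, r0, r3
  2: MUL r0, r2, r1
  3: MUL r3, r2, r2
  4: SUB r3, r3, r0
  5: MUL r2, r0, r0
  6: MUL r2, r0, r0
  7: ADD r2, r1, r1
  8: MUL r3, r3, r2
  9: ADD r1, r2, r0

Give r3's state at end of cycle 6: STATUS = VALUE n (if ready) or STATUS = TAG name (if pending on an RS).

STATUS = TAG Add1

cycle 1: issue ADD r1<-Add1 // r0:3,r1:Add1,r2:5,r3:5
cycle 2: issue SUB r3<-Add2 // r0:3,r1:Add1,r2:5,r3:Add2
cycle 3: CDB Add1=8; issue MUL r0<-Mul1 // r0:Mul1,r1:8,r2:5,r3:Add2
cycle 4: CDB Add2=-2; issue MUL r3<-Mul2 // r0:Mul1,r1:8,r2:5,r3:Mul2
cycle 5: issue SUB r3<-Add1 // r0:Mul1,r1:8,r2:5,r3:Add1
cycle 6: stall // r0:Mul1,r1:8,r2:5,r3:Add1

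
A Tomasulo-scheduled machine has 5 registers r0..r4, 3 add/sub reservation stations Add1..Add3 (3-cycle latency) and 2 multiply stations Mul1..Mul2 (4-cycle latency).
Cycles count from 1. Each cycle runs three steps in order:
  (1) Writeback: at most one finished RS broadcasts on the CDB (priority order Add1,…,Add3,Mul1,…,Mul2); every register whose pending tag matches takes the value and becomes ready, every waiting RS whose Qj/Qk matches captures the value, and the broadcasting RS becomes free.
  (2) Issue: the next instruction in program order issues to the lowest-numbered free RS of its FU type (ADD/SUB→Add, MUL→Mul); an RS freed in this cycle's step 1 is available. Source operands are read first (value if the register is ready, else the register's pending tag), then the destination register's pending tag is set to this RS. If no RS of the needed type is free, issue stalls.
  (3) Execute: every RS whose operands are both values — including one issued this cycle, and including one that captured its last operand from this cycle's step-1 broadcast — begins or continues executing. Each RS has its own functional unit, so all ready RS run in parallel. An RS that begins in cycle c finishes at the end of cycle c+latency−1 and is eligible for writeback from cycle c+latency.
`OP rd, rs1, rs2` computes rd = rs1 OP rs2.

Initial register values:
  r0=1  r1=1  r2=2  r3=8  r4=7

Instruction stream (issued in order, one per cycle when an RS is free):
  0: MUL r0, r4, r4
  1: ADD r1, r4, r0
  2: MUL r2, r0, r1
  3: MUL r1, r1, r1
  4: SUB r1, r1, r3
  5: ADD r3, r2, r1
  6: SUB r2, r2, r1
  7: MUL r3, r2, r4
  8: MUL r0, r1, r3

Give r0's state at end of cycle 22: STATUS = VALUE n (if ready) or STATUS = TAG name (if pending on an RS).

c1: issue MUL r0<-Mul1 | r0:Mul1,r1:1,r2:2,r3:8,r4:7
c2: issue ADD r1<-Add1 | r0:Mul1,r1:Add1,r2:2,r3:8,r4:7
c3: issue MUL r2<-Mul2 | r0:Mul1,r1:Add1,r2:Mul2,r3:8,r4:7
c4: stall | r0:Mul1,r1:Add1,r2:Mul2,r3:8,r4:7
c5: CDB Mul1=49; issue MUL r1<-Mul1 | r0:49,r1:Mul1,r2:Mul2,r3:8,r4:7
c6: issue SUB r1<-Add2 | r0:49,r1:Add2,r2:Mul2,r3:8,r4:7
c7: issue ADD r3<-Add3 | r0:49,r1:Add2,r2:Mul2,r3:Add3,r4:7
c8: CDB Add1=56; issue SUB r2<-Add1 | r0:49,r1:Add2,r2:Add1,r3:Add3,r4:7
c9: stall | r0:49,r1:Add2,r2:Add1,r3:Add3,r4:7
c10: stall | r0:49,r1:Add2,r2:Add1,r3:Add3,r4:7
c11: stall | r0:49,r1:Add2,r2:Add1,r3:Add3,r4:7
c12: CDB Mul1=3136; issue MUL r3<-Mul1 | r0:49,r1:Add2,r2:Add1,r3:Mul1,r4:7
c13: CDB Mul2=2744; issue MUL r0<-Mul2 | r0:Mul2,r1:Add2,r2:Add1,r3:Mul1,r4:7
c14: - | r0:Mul2,r1:Add2,r2:Add1,r3:Mul1,r4:7
c15: CDB Add2=3128 | r0:Mul2,r1:3128,r2:Add1,r3:Mul1,r4:7
c16: - | r0:Mul2,r1:3128,r2:Add1,r3:Mul1,r4:7
c17: - | r0:Mul2,r1:3128,r2:Add1,r3:Mul1,r4:7
c18: CDB Add1=-384 | r0:Mul2,r1:3128,r2:-384,r3:Mul1,r4:7
c19: CDB Add3=5872 | r0:Mul2,r1:3128,r2:-384,r3:Mul1,r4:7
c20: - | r0:Mul2,r1:3128,r2:-384,r3:Mul1,r4:7
c21: - | r0:Mul2,r1:3128,r2:-384,r3:Mul1,r4:7
c22: CDB Mul1=-2688 | r0:Mul2,r1:3128,r2:-384,r3:-2688,r4:7

STATUS = TAG Mul2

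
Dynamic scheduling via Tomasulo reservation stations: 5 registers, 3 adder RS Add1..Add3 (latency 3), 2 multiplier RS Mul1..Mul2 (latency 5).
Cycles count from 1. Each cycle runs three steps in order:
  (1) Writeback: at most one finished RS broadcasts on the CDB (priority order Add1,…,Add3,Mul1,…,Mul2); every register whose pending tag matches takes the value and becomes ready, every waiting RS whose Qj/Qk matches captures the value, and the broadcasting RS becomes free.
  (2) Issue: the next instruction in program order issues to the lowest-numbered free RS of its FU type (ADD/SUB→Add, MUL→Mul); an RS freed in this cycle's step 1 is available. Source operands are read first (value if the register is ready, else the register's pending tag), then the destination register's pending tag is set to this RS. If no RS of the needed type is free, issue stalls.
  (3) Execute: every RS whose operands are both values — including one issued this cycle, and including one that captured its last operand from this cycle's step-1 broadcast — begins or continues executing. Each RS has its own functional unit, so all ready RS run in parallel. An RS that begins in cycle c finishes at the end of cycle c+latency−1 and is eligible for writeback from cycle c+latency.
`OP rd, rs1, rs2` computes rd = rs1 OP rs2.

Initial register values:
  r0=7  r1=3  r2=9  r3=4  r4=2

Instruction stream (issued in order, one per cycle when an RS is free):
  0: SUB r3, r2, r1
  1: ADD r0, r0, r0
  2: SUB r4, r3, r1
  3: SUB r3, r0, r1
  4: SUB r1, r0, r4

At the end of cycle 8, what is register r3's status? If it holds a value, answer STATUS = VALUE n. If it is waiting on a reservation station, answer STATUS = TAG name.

cycle 1: issue SUB r3<-Add1 // r0:7,r1:3,r2:9,r3:Add1,r4:2
cycle 2: issue ADD r0<-Add2 // r0:Add2,r1:3,r2:9,r3:Add1,r4:2
cycle 3: issue SUB r4<-Add3 // r0:Add2,r1:3,r2:9,r3:Add1,r4:Add3
cycle 4: CDB Add1=6; issue SUB r3<-Add1 // r0:Add2,r1:3,r2:9,r3:Add1,r4:Add3
cycle 5: CDB Add2=14; issue SUB r1<-Add2 // r0:14,r1:Add2,r2:9,r3:Add1,r4:Add3
cycle 6: - // r0:14,r1:Add2,r2:9,r3:Add1,r4:Add3
cycle 7: CDB Add3=3 // r0:14,r1:Add2,r2:9,r3:Add1,r4:3
cycle 8: CDB Add1=11 // r0:14,r1:Add2,r2:9,r3:11,r4:3

STATUS = VALUE 11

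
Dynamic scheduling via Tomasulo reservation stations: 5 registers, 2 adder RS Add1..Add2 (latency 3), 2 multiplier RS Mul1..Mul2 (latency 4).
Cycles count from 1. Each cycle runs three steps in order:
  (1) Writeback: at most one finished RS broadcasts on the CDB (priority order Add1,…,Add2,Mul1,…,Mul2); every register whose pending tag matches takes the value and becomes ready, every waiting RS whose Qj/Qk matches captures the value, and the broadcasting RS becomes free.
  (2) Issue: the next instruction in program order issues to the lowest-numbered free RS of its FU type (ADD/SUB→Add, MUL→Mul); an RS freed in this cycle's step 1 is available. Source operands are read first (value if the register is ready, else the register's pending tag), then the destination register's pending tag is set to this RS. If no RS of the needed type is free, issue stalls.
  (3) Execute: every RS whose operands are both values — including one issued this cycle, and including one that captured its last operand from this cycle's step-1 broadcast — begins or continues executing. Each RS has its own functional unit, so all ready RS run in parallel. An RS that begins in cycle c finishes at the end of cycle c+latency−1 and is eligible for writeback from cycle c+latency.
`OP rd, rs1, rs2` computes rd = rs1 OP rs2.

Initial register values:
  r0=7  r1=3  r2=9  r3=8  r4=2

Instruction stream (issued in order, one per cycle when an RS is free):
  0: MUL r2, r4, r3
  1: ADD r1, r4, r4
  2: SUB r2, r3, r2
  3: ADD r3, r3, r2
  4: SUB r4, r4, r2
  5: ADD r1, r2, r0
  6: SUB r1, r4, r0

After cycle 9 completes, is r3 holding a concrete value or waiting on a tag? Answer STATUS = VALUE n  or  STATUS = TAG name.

cycle 1: issue MUL r2<-Mul1 // r0:7,r1:3,r2:Mul1,r3:8,r4:2
cycle 2: issue ADD r1<-Add1 // r0:7,r1:Add1,r2:Mul1,r3:8,r4:2
cycle 3: issue SUB r2<-Add2 // r0:7,r1:Add1,r2:Add2,r3:8,r4:2
cycle 4: stall // r0:7,r1:Add1,r2:Add2,r3:8,r4:2
cycle 5: CDB Add1=4; issue ADD r3<-Add1 // r0:7,r1:4,r2:Add2,r3:Add1,r4:2
cycle 6: CDB Mul1=16; stall // r0:7,r1:4,r2:Add2,r3:Add1,r4:2
cycle 7: stall // r0:7,r1:4,r2:Add2,r3:Add1,r4:2
cycle 8: stall // r0:7,r1:4,r2:Add2,r3:Add1,r4:2
cycle 9: CDB Add2=-8; issue SUB r4<-Add2 // r0:7,r1:4,r2:-8,r3:Add1,r4:Add2

STATUS = TAG Add1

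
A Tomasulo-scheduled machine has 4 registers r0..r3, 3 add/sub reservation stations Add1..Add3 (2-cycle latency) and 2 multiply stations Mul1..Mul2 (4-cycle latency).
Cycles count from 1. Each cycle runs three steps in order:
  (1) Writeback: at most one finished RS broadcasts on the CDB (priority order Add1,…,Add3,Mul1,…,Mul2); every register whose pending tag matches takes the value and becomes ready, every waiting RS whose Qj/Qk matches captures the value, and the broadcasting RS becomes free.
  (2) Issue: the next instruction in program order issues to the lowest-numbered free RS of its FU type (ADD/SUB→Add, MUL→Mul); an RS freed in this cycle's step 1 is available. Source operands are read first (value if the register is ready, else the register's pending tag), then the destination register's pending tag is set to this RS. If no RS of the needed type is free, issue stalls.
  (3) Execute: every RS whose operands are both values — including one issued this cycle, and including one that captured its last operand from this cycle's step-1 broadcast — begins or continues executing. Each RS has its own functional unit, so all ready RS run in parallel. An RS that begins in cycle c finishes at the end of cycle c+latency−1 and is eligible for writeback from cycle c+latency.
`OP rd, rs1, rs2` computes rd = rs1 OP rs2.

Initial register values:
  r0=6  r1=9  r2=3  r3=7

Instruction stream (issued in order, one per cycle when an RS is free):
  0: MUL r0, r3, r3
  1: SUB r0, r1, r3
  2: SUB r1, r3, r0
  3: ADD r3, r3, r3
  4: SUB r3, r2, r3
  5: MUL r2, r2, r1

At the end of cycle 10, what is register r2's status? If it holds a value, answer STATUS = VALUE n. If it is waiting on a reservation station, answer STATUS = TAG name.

STATUS = TAG Mul1

  c1: issue MUL r0<-Mul1  regs: r0:Mul1,r1:9,r2:3,r3:7
  c2: issue SUB r0<-Add1  regs: r0:Add1,r1:9,r2:3,r3:7
  c3: issue SUB r1<-Add2  regs: r0:Add1,r1:Add2,r2:3,r3:7
  c4: CDB Add1=2; issue ADD r3<-Add1  regs: r0:2,r1:Add2,r2:3,r3:Add1
  c5: CDB Mul1=49; issue SUB r3<-Add3  regs: r0:2,r1:Add2,r2:3,r3:Add3
  c6: CDB Add1=14; issue MUL r2<-Mul1  regs: r0:2,r1:Add2,r2:Mul1,r3:Add3
  c7: CDB Add2=5  regs: r0:2,r1:5,r2:Mul1,r3:Add3
  c8: CDB Add3=-11  regs: r0:2,r1:5,r2:Mul1,r3:-11
  c9: -  regs: r0:2,r1:5,r2:Mul1,r3:-11
  c10: -  regs: r0:2,r1:5,r2:Mul1,r3:-11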